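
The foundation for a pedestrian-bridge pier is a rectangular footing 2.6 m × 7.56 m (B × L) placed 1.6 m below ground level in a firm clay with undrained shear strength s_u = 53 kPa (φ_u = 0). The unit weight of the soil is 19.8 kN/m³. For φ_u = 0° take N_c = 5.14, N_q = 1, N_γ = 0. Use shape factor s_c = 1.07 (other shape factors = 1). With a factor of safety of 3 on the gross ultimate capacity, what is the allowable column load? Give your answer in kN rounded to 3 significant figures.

q = γ·D_f = 19.8 × 1.6 = 31.68 kPa.
c·N_c·s_c = 53 × 5.14 × 1.07 = 291.49 kPa
q·N_q = 31.68 × 1 = 31.68 kPa
q_ult = 291.49 + 31.68 = 323.17 kPa.
Gross allowable pressure q_all = 323.17 / 3 = 107.72 kPa.
Footing area = 19.656 m², so allowable column load = 107.72 × 19.656 = 2117.4 kN.

P_all ≈ 2120 kN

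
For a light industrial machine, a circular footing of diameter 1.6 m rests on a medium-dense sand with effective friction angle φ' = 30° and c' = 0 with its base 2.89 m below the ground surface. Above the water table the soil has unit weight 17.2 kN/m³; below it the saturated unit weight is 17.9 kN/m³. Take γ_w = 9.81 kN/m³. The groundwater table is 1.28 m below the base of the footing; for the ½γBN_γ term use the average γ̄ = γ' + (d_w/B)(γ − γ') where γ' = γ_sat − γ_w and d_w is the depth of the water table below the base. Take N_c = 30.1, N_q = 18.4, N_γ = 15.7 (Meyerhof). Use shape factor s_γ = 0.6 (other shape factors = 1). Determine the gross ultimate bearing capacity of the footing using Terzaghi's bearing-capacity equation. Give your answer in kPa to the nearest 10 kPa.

q_ult ≈ 1030 kPa

Overburden at base level: q = 17.2 × 2.89 = 49.708 kPa.
The water table is 1.28 m below the base (< B = 1.6 m), so the ½γBN_γ term uses γ̄ = γ' + (d_w/B)(γ − γ') = 8.09 + (1.28/1.6)(17.2 − 8.09) = 15.378 kN/m³.
Surcharge term q·N_q = 49.708 × 18.4 = 914.63 kPa; self-weight term 0.5·γ·B·N_γ·s_γ = 0.5 × 15.378 × 1.6 × 15.7 × 0.6 = 115.89 kPa.
q_ult = 914.63 + 115.89 = 1030.5 kPa.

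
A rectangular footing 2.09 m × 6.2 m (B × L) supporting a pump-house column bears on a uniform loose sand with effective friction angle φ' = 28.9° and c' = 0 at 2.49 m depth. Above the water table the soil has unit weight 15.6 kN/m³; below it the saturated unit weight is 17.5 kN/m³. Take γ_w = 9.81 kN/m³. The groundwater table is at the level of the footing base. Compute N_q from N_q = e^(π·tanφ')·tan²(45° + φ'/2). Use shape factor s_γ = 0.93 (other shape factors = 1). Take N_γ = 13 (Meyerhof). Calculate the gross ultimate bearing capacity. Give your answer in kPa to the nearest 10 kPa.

tan28.9° = 0.552, so N_q = e^(π×0.552)·tan²(59.45°) = 5.665 × 2.871 = 16.26.
Overburden at base level: q = 15.6 × 2.49 = 38.844 kPa.
Below the base the soil is submerged, so the ½γBN_γ term uses γ' = 17.5 − 9.81 = 7.69 kN/m³.
Surcharge term q·N_q = 38.844 × 16.261 = 631.64 kPa; self-weight term 0.5·γ·B·N_γ·s_γ = 0.5 × 7.69 × 2.09 × 13 × 0.93 = 97.156 kPa.
q_ult = 631.64 + 97.156 = 728.8 kPa.

q_ult ≈ 730 kPa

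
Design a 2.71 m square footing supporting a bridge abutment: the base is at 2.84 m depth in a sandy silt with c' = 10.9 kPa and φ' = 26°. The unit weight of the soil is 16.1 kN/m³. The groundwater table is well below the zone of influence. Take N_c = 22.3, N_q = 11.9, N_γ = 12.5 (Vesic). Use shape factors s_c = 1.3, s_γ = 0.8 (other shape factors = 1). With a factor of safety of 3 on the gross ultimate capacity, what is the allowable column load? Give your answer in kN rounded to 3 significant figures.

P_all ≈ 2640 kN

q = γ·D_f = 16.1 × 2.84 = 45.724 kPa.
c·N_c·s_c = 10.9 × 22.3 × 1.3 = 315.99 kPa
q·N_q = 45.724 × 11.9 = 544.12 kPa
0.5·γ·B·N_γ·s_γ = 0.5 × 16.1 × 2.71 × 12.5 × 0.8 = 218.16 kPa
q_ult = 315.99 + 544.12 + 218.16 = 1078.3 kPa.
Gross allowable pressure q_all = 1078.3 / 3 = 359.42 kPa.
Footing area = 7.3441 m², so allowable column load = 359.42 × 7.3441 = 2639.6 kN.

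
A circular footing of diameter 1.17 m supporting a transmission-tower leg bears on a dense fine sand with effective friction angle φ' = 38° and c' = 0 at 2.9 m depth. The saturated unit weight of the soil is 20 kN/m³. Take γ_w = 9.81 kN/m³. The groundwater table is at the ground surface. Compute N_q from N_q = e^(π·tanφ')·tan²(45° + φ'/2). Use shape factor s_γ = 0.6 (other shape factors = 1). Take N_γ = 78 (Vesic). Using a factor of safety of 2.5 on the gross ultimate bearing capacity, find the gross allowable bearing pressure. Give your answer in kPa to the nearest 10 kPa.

q_all ≈ 690 kPa

N_q = e^(π·tan38°)·tan²(64°) = 48.93.
Water table at ground surface, so effective unit weight γ' = 20 − 9.81 = 10.19 kN/m³ is used throughout; overburden q = 10.19 × 2.9 = 29.551 kPa; the same γ' applies in the ½γBN_γ term.
Surcharge term q·N_q = 29.551 × 48.933 = 1446 kPa; self-weight term 0.5·γ·B·N_γ·s_γ = 0.5 × 10.19 × 1.17 × 78 × 0.6 = 278.98 kPa.
q_ult = 1446 + 278.98 = 1725 kPa.
q_all = 1725 / 2.5 = 690 kPa.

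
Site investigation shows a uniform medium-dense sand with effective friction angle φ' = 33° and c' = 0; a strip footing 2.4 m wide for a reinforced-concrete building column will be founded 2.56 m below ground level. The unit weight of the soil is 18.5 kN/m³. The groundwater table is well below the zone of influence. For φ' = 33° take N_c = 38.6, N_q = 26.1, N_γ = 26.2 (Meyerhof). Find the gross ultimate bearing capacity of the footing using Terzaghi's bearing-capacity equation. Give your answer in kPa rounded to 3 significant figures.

q_ult ≈ 1820 kPa

Effective surcharge at the founding depth q = γ·D_f = 18.5 × 2.56 = 47.36 kPa.
q_ult = q·N_q + 0.5·γ·B·N_γ
     = 47.36 × 26.1 + 0.5 × 18.5 × 2.4 × 26.2
     = 1236.1 + 581.64 = 1817.7 kPa.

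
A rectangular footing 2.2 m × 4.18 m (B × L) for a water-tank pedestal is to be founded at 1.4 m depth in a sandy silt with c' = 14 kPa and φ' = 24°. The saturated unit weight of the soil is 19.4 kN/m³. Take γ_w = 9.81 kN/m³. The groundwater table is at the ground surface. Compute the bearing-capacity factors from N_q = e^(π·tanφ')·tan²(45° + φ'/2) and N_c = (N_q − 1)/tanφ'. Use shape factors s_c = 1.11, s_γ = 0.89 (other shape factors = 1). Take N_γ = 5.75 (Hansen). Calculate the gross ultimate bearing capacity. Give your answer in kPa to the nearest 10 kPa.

q_ult ≈ 480 kPa

tan24° = 0.4452, so N_q = e^(π×0.4452)·tan²(57°) = 4.05 × 2.371 = 9.6.
N_c = (9.6 − 1)/tan24° = 19.32.
Water table at ground surface, so effective unit weight γ' = 19.4 − 9.81 = 9.59 kN/m³ is used throughout; overburden q = 9.59 × 1.4 = 13.426 kPa; the same γ' applies in the ½γBN_γ term.
Cohesion term c·N_c·s_c = 14 × 19.324 × 1.11 = 300.29 kPa; surcharge term q·N_q = 13.426 × 9.6034 = 128.94 kPa; self-weight term 0.5·γ·B·N_γ·s_γ = 0.5 × 9.59 × 2.2 × 5.75 × 0.89 = 53.985 kPa.
q_ult = 300.29 + 128.94 + 53.985 = 483.21 kPa.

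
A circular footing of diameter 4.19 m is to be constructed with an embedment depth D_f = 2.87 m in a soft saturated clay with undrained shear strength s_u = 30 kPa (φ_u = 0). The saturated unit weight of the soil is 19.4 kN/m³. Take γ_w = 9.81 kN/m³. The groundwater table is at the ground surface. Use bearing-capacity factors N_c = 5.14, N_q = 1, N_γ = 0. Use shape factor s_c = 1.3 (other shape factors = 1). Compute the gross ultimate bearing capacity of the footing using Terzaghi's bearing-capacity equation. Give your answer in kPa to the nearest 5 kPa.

Water table at ground surface, so effective unit weight γ' = 19.4 − 9.81 = 9.59 kN/m³ is used throughout; overburden q = 9.59 × 2.87 = 27.523 kPa.
Cohesion term c·N_c·s_c = 30 × 5.14 × 1.3 = 200.46 kPa; surcharge term q·N_q = 27.523 × 1 = 27.523 kPa.
q_ult = 200.46 + 27.523 = 227.98 kPa.

q_ult ≈ 230 kPa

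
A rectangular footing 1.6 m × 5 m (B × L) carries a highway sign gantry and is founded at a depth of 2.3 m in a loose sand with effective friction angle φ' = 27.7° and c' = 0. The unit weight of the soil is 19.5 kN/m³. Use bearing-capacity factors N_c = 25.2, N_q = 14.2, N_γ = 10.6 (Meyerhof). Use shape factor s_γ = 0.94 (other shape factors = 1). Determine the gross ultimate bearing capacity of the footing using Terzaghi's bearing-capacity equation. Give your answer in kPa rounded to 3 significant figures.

q_ult ≈ 792 kPa

Effective surcharge at the founding depth q = γ·D_f = 19.5 × 2.3 = 44.85 kPa.
q_ult = q·N_q + 0.5·γ·B·N_γ·s_γ
     = 44.85 × 14.2 + 0.5 × 19.5 × 1.6 × 10.6 × 0.94
     = 636.87 + 155.44 = 792.31 kPa.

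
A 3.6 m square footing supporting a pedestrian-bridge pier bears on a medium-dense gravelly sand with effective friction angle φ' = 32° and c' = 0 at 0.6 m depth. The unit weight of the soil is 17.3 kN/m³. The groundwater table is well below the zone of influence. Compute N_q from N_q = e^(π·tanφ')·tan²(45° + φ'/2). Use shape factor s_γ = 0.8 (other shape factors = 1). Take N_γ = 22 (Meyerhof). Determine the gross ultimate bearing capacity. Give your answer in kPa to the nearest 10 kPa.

q_ult ≈ 790 kPa

tan32° = 0.6249, so N_q = e^(π×0.6249)·tan²(61°) = 7.121 × 3.255 = 23.18.
Overburden at base level: q = 17.3 × 0.6 = 10.38 kPa.
Surcharge term q·N_q = 10.38 × 23.177 = 240.57 kPa; self-weight term 0.5·γ·B·N_γ·s_γ = 0.5 × 17.3 × 3.6 × 22 × 0.8 = 548.06 kPa.
q_ult = 240.57 + 548.06 = 788.64 kPa.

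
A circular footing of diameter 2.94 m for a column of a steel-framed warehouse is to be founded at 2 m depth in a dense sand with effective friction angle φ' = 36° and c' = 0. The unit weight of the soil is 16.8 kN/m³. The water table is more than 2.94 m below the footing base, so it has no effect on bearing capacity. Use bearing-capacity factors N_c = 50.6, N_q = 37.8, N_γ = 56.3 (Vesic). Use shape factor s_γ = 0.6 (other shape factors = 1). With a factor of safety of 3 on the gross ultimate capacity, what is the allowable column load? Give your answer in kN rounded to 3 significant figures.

Effective surcharge at the founding depth q = γ·D_f = 16.8 × 2 = 33.6 kPa.
q_ult = q·N_q + 0.5·γ·B·N_γ·s_γ
     = 33.6 × 37.8 + 0.5 × 16.8 × 2.94 × 56.3 × 0.6
     = 1270.1 + 834.23 = 2104.3 kPa.
Gross allowable pressure q_all = 2104.3 / 3 = 701.44 kPa.
Footing area = 6.7887 m², so allowable column load = 701.44 × 6.7887 = 4761.8 kN.

P_all ≈ 4760 kN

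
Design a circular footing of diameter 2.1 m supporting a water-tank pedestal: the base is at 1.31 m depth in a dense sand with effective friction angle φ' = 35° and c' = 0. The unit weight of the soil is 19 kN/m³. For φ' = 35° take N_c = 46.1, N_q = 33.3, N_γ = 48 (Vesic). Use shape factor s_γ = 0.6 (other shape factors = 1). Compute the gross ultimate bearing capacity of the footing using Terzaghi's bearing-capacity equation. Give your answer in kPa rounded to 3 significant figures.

Overburden at base level: q = 19 × 1.31 = 24.89 kPa.
Surcharge term q·N_q = 24.89 × 33.3 = 828.84 kPa; self-weight term 0.5·γ·B·N_γ·s_γ = 0.5 × 19 × 2.1 × 48 × 0.6 = 574.56 kPa.
q_ult = 828.84 + 574.56 = 1403.4 kPa.

q_ult ≈ 1400 kPa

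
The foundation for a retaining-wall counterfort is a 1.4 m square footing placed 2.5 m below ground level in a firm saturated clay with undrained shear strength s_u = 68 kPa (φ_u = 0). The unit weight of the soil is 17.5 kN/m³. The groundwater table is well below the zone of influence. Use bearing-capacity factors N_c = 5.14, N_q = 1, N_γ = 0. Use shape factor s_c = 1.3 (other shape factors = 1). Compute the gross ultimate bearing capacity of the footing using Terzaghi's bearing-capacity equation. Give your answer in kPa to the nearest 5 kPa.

Effective surcharge at the founding depth q = γ·D_f = 17.5 × 2.5 = 43.75 kPa.
q_ult = c·N_c·s_c + q·N_q
     = 68 × 5.14 × 1.3 + 43.75 × 1
     = 454.38 + 43.75 = 498.13 kPa.

q_ult ≈ 500 kPa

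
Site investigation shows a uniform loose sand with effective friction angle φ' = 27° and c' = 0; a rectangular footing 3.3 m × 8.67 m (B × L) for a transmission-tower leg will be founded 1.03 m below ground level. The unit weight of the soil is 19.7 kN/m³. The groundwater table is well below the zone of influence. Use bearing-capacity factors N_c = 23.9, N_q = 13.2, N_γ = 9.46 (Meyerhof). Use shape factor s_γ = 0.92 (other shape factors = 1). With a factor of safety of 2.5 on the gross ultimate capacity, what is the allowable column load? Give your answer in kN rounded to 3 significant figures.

P_all ≈ 6300 kN

q = γ·D_f = 19.7 × 1.03 = 20.291 kPa.
q·N_q = 20.291 × 13.2 = 267.84 kPa
0.5·γ·B·N_γ·s_γ = 0.5 × 19.7 × 3.3 × 9.46 × 0.92 = 282.9 kPa
q_ult = 267.84 + 282.9 = 550.74 kPa.
Gross allowable pressure q_all = 550.74 / 2.5 = 220.3 kPa.
Footing area = 28.611 m², so allowable column load = 220.3 × 28.611 = 6302.9 kN.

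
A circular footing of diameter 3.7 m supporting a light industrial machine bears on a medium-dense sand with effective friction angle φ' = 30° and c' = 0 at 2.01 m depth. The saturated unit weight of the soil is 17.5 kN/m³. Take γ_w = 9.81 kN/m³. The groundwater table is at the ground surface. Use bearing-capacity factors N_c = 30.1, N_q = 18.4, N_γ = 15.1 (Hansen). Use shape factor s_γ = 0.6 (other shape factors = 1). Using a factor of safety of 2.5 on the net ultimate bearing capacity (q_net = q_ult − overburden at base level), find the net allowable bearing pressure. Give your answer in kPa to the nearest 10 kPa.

γ' = 17.5 − 9.81 = 7.69 kN/m³ (submerged throughout). q = 7.69 × 2.01 = 15.457 kPa; the same γ' applies in the ½γBN_γ term.
q·N_q = 15.457 × 18.4 = 284.41 kPa
0.5·γ·B·N_γ·s_γ = 0.5 × 7.69 × 3.7 × 15.1 × 0.6 = 128.89 kPa
q_ult = 284.41 + 128.89 = 413.3 kPa.
q_net = 413.3 − 15.457 = 397.84 kPa.
q_all(net) = 397.84 / 2.5 = 159.14 kPa.

q_all(net) ≈ 160 kPa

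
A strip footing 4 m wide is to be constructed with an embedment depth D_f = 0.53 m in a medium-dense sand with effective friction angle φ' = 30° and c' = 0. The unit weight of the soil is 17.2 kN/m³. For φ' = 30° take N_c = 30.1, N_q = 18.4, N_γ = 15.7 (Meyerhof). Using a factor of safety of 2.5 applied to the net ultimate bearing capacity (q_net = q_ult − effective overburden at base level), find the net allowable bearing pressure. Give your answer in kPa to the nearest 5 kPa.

Overburden at base level: q = 17.2 × 0.53 = 9.116 kPa.
Surcharge term q·N_q = 9.116 × 18.4 = 167.73 kPa; self-weight term 0.5·γ·B·N_γ = 0.5 × 17.2 × 4 × 15.7 = 540.08 kPa.
q_ult = 167.73 + 540.08 = 707.81 kPa.
Net ultimate: q_net = 707.81 − 9.116 = 698.7 kPa.
q_all(net) = 698.7 / 2.5 = 279.48 kPa.

q_all(net) ≈ 280 kPa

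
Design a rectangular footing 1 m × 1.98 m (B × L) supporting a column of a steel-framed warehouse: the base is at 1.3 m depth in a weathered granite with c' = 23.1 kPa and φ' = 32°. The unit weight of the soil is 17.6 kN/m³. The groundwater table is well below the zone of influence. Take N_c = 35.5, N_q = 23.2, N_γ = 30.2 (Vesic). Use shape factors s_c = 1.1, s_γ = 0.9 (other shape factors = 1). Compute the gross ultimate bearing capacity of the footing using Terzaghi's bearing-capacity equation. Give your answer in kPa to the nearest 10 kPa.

q_ult ≈ 1670 kPa

Overburden at base level: q = 17.6 × 1.3 = 22.88 kPa.
Cohesion term c·N_c·s_c = 23.1 × 35.5 × 1.1 = 902.06 kPa; surcharge term q·N_q = 22.88 × 23.2 = 530.82 kPa; self-weight term 0.5·γ·B·N_γ·s_γ = 0.5 × 17.6 × 1 × 30.2 × 0.9 = 239.18 kPa.
q_ult = 902.06 + 530.82 + 239.18 = 1672.1 kPa.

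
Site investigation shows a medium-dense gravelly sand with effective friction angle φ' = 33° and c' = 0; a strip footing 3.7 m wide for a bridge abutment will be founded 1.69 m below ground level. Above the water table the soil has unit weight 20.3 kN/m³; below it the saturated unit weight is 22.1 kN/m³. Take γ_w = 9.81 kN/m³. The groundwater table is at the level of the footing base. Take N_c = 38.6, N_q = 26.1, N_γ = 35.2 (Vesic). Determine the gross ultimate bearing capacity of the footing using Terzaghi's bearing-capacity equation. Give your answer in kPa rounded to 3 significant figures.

q_ult ≈ 1700 kPa

Effective surcharge at the founding depth q = γ·D_f = 20.3 × 1.69 = 34.307 kPa.
The water table coincides with the base, so in the self-weight term γ → γ' = 12.29 kN/m³.
q_ult = q·N_q + 0.5·γ·B·N_γ
     = 34.307 × 26.1 + 0.5 × 12.29 × 3.7 × 35.2
     = 895.41 + 800.32 = 1695.7 kPa.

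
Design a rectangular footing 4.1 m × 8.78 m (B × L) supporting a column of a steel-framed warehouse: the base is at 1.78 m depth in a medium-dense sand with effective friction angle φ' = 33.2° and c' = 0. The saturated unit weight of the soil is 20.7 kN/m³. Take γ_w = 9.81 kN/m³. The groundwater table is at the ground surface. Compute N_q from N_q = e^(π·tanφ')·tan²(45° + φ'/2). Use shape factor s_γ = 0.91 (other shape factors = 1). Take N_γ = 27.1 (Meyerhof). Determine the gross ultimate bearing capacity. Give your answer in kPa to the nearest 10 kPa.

tan33.2° = 0.6544, so N_q = e^(π×0.6544)·tan²(61.6°) = 7.813 × 3.421 = 26.72.
Water table at ground surface, so effective unit weight γ' = 20.7 − 9.81 = 10.89 kN/m³ is used throughout; overburden q = 10.89 × 1.78 = 19.384 kPa; the same γ' applies in the ½γBN_γ term.
Surcharge term q·N_q = 19.384 × 26.725 = 518.04 kPa; self-weight term 0.5·γ·B·N_γ·s_γ = 0.5 × 10.89 × 4.1 × 27.1 × 0.91 = 550.54 kPa.
q_ult = 518.04 + 550.54 = 1068.6 kPa.

q_ult ≈ 1070 kPa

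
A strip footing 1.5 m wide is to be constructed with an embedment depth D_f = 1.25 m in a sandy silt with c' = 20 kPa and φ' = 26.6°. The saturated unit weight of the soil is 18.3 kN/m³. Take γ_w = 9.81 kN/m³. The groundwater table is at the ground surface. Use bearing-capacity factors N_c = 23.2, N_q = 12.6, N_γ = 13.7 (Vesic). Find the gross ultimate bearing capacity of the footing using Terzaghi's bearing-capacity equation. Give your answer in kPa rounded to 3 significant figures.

With the water table at the surface the whole profile is submerged: γ' = 18.3 − 9.81 = 8.49 kN/m³, so q = γ'·D_f = 10.613 kPa; the same γ' applies in the ½γBN_γ term.
q_ult = c·N_c + q·N_q + 0.5·γ·B·N_γ
     = 20 × 23.2 + 10.613 × 12.6 + 0.5 × 8.49 × 1.5 × 13.7
     = 464 + 133.72 + 87.235 = 684.95 kPa.

q_ult ≈ 685 kPa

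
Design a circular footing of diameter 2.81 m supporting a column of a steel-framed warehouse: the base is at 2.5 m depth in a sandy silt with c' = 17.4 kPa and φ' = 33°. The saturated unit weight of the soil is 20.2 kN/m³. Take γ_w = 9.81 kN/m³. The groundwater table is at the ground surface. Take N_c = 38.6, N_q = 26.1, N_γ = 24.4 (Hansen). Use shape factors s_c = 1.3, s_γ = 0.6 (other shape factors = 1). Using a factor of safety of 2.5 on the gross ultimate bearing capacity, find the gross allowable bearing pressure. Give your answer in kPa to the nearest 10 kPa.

q_all ≈ 710 kPa

With the water table at the surface the whole profile is submerged: γ' = 20.2 − 9.81 = 10.39 kN/m³, so q = γ'·D_f = 25.975 kPa; the same γ' applies in the ½γBN_γ term.
q_ult = c·N_c·s_c + q·N_q + 0.5·γ·B·N_γ·s_γ
     = 17.4 × 38.6 × 1.3 + 25.975 × 26.1 + 0.5 × 10.39 × 2.81 × 24.4 × 0.6
     = 873.13 + 677.95 + 213.71 = 1764.8 kPa.
q_all = 1764.8 / 2.5 = 705.92 kPa.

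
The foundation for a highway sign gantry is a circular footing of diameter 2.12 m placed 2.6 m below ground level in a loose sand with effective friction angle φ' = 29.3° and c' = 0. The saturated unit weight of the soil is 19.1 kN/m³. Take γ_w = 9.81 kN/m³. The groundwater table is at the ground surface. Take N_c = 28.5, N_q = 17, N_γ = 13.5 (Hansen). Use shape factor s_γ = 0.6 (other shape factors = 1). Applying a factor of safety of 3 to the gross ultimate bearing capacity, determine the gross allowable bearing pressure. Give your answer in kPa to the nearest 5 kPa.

With the water table at the surface the whole profile is submerged: γ' = 19.1 − 9.81 = 9.29 kN/m³, so q = γ'·D_f = 24.154 kPa; the same γ' applies in the ½γBN_γ term.
q_ult = q·N_q + 0.5·γ·B·N_γ·s_γ
     = 24.154 × 17 + 0.5 × 9.29 × 2.12 × 13.5 × 0.6
     = 410.62 + 79.764 = 490.38 kPa.
q_all = q_ult / FS = 490.38 / 3 = 163.46 kPa.

q_all ≈ 165 kPa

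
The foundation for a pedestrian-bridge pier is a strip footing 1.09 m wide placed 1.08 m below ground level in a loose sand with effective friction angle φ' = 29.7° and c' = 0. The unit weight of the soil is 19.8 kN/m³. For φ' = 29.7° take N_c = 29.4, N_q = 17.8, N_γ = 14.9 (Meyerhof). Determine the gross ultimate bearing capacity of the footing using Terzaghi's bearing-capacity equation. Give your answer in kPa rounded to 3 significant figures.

q_ult ≈ 541 kPa

Overburden at base level: q = 19.8 × 1.08 = 21.384 kPa.
Surcharge term q·N_q = 21.384 × 17.8 = 380.64 kPa; self-weight term 0.5·γ·B·N_γ = 0.5 × 19.8 × 1.09 × 14.9 = 160.79 kPa.
q_ult = 380.64 + 160.79 = 541.42 kPa.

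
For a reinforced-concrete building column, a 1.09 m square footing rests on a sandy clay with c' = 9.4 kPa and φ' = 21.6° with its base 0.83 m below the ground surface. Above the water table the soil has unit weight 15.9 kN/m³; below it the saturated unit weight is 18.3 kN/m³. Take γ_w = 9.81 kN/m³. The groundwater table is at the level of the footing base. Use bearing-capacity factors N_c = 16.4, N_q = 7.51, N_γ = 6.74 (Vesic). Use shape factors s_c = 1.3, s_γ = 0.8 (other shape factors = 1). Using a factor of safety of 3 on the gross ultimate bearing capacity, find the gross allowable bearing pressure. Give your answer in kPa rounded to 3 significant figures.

q_all ≈ 108 kPa

q = γ·D_f = 15.9 × 0.83 = 13.197 kPa.
For the ½γBN_γ term take γ' = 18.3 − 9.81 = 8.49 kN/m³ (soil below base is submerged).
c·N_c·s_c = 9.4 × 16.4 × 1.3 = 200.41 kPa
q·N_q = 13.197 × 7.51 = 99.109 kPa
0.5·γ·B·N_γ·s_γ = 0.5 × 8.49 × 1.09 × 6.74 × 0.8 = 24.949 kPa
q_ult = 200.41 + 99.109 + 24.949 = 324.47 kPa.
q_all = 324.47 / 3 = 108.16 kPa.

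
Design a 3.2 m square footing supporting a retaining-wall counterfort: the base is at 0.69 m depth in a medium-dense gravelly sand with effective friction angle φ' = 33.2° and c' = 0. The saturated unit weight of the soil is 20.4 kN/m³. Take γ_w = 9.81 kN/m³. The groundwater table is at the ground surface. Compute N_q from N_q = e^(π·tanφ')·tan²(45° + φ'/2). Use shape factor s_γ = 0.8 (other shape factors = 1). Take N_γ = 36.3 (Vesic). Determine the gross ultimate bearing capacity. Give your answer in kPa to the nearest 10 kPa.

tan33.2° = 0.6544, so N_q = e^(π×0.6544)·tan²(61.6°) = 7.813 × 3.421 = 26.72.
Water table at ground surface, so effective unit weight γ' = 20.4 − 9.81 = 10.59 kN/m³ is used throughout; overburden q = 10.59 × 0.69 = 7.3071 kPa; the same γ' applies in the ½γBN_γ term.
Surcharge term q·N_q = 7.3071 × 26.725 = 195.28 kPa; self-weight term 0.5·γ·B·N_γ·s_γ = 0.5 × 10.59 × 3.2 × 36.3 × 0.8 = 492.05 kPa.
q_ult = 195.28 + 492.05 = 687.33 kPa.

q_ult ≈ 690 kPa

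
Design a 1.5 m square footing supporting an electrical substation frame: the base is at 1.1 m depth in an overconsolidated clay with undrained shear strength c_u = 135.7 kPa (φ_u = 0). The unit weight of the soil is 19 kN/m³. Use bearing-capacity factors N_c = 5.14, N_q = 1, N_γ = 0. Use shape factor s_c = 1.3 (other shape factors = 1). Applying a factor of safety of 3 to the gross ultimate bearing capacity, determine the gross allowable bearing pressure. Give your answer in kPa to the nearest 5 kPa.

Overburden at base level: q = 19 × 1.1 = 20.9 kPa.
Cohesion term c·N_c·s_c = 135.7 × 5.14 × 1.3 = 906.75 kPa; surcharge term q·N_q = 20.9 × 1 = 20.9 kPa.
q_ult = 906.75 + 20.9 = 927.65 kPa.
q_all = q_ult / FS = 927.65 / 3 = 309.22 kPa.

q_all ≈ 310 kPa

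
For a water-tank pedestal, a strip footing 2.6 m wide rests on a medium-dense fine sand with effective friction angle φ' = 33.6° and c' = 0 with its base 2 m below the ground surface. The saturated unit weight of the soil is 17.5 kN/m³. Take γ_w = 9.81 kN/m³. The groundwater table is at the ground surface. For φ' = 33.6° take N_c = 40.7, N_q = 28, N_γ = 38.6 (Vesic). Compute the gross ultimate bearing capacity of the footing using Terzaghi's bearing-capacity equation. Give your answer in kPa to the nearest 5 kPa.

With the water table at the surface the whole profile is submerged: γ' = 17.5 − 9.81 = 7.69 kN/m³, so q = γ'·D_f = 15.38 kPa; the same γ' applies in the ½γBN_γ term.
q_ult = q·N_q + 0.5·γ·B·N_γ
     = 15.38 × 28 + 0.5 × 7.69 × 2.6 × 38.6
     = 430.64 + 385.88 = 816.52 kPa.

q_ult ≈ 815 kPa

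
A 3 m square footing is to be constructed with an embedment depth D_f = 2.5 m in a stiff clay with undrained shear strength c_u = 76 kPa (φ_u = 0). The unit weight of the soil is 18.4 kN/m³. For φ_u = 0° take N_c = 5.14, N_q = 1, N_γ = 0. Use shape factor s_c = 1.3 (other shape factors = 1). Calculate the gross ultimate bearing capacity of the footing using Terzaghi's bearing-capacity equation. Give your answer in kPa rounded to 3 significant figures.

q = γ·D_f = 18.4 × 2.5 = 46 kPa.
c·N_c·s_c = 76 × 5.14 × 1.3 = 507.83 kPa
q·N_q = 46 × 1 = 46 kPa
q_ult = 507.83 + 46 = 553.83 kPa.

q_ult ≈ 554 kPa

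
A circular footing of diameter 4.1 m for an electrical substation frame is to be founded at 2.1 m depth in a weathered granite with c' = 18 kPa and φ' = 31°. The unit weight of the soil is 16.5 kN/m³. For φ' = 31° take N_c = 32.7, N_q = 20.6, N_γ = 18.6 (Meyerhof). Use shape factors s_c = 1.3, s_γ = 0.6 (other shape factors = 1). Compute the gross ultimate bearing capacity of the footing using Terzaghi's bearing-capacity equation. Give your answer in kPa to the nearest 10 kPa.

q_ult ≈ 1860 kPa

q = γ·D_f = 16.5 × 2.1 = 34.65 kPa.
c·N_c·s_c = 18 × 32.7 × 1.3 = 765.18 kPa
q·N_q = 34.65 × 20.6 = 713.79 kPa
0.5·γ·B·N_γ·s_γ = 0.5 × 16.5 × 4.1 × 18.6 × 0.6 = 377.49 kPa
q_ult = 765.18 + 713.79 + 377.49 = 1856.5 kPa.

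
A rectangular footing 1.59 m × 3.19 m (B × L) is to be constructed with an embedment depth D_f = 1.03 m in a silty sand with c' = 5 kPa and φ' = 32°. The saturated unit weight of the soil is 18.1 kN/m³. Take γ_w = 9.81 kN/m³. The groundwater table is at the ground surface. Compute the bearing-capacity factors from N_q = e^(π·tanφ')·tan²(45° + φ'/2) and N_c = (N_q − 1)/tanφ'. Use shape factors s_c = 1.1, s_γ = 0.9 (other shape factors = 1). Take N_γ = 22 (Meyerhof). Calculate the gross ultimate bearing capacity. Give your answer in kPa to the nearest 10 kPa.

q_ult ≈ 520 kPa

tan32° = 0.6249, so N_q = e^(π×0.6249)·tan²(61°) = 7.121 × 3.255 = 23.18.
N_c = (23.18 − 1)/tan32° = 35.49.
Water table at ground surface, so effective unit weight γ' = 18.1 − 9.81 = 8.29 kN/m³ is used throughout; overburden q = 8.29 × 1.03 = 8.5387 kPa; the same γ' applies in the ½γBN_γ term.
Cohesion term c·N_c·s_c = 5 × 35.49 × 1.1 = 195.2 kPa; surcharge term q·N_q = 8.5387 × 23.177 = 197.9 kPa; self-weight term 0.5·γ·B·N_γ·s_γ = 0.5 × 8.29 × 1.59 × 22 × 0.9 = 130.49 kPa.
q_ult = 195.2 + 197.9 + 130.49 = 523.59 kPa.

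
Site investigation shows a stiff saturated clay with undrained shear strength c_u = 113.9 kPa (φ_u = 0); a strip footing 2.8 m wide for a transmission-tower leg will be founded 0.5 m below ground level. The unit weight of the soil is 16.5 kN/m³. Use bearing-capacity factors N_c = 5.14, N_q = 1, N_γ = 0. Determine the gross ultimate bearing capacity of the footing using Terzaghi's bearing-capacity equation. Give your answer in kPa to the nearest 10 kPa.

q = γ·D_f = 16.5 × 0.5 = 8.25 kPa.
c·N_c = 113.9 × 5.14 = 585.45 kPa
q·N_q = 8.25 × 1 = 8.25 kPa
q_ult = 585.45 + 8.25 = 593.7 kPa.

q_ult ≈ 590 kPa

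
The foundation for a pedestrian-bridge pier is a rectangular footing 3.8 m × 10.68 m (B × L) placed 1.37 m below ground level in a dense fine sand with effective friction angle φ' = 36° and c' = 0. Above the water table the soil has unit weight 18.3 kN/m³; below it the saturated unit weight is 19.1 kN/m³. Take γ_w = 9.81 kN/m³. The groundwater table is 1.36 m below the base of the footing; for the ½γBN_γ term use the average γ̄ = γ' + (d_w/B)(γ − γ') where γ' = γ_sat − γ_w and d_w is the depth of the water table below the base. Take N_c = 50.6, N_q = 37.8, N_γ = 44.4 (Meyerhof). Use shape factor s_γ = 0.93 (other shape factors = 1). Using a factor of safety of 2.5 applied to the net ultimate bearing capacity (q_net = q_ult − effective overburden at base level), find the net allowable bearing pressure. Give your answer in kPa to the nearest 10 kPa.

q_all(net) ≈ 760 kPa

q = γ·D_f = 18.3 × 1.37 = 25.071 kPa.
γ' = 9.29 kN/m³; averaging over the depth B below the base, γ̄ = γ' + (d_w/B)(γ − γ') = 12.515 kN/m³.
q·N_q = 25.071 × 37.8 = 947.68 kPa
0.5·γ·B·N_γ·s_γ = 0.5 × 12.515 × 3.8 × 44.4 × 0.93 = 981.83 kPa
q_ult = 947.68 + 981.83 = 1929.5 kPa.
Net ultimate: q_net = 1929.5 − 25.071 = 1904.4 kPa.
q_all(net) = 1904.4 / 2.5 = 761.78 kPa.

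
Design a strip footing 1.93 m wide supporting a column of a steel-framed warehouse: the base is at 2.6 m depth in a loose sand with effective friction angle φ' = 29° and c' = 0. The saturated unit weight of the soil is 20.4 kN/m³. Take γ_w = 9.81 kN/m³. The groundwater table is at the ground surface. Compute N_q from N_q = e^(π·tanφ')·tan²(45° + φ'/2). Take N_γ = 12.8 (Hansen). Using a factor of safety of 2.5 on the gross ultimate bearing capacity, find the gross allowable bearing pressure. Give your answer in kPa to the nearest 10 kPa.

N_q = e^(π·tan29°)·tan²(59.5°) = 16.44.
Water table at ground surface, so effective unit weight γ' = 20.4 − 9.81 = 10.59 kN/m³ is used throughout; overburden q = 10.59 × 2.6 = 27.534 kPa; the same γ' applies in the ½γBN_γ term.
Surcharge term q·N_q = 27.534 × 16.443 = 452.75 kPa; self-weight term 0.5·γ·B·N_γ = 0.5 × 10.59 × 1.93 × 12.8 = 130.81 kPa.
q_ult = 452.75 + 130.81 = 583.56 kPa.
q_all = 583.56 / 2.5 = 233.42 kPa.

q_all ≈ 230 kPa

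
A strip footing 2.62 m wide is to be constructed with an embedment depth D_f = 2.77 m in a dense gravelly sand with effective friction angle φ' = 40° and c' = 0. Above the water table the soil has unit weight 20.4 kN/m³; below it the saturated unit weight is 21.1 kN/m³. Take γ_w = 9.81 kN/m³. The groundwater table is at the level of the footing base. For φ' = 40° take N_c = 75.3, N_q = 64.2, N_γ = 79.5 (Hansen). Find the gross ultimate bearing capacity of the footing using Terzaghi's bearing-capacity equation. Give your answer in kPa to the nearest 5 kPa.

q_ult ≈ 4805 kPa

Overburden at base level: q = 20.4 × 2.77 = 56.508 kPa.
Below the base the soil is submerged, so the ½γBN_γ term uses γ' = 21.1 − 9.81 = 11.29 kN/m³.
Surcharge term q·N_q = 56.508 × 64.2 = 3627.8 kPa; self-weight term 0.5·γ·B·N_γ = 0.5 × 11.29 × 2.62 × 79.5 = 1175.8 kPa.
q_ult = 3627.8 + 1175.8 = 4803.6 kPa.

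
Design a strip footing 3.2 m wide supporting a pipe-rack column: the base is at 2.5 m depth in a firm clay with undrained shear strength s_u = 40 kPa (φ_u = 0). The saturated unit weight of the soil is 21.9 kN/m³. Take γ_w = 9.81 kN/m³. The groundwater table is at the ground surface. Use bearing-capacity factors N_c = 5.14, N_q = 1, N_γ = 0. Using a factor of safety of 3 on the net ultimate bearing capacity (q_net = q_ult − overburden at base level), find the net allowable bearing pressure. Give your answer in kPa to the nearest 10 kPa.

γ' = 21.9 − 9.81 = 12.09 kN/m³ (submerged throughout). q = 12.09 × 2.5 = 30.225 kPa.
c·N_c = 40 × 5.14 = 205.6 kPa
q·N_q = 30.225 × 1 = 30.225 kPa
q_ult = 205.6 + 30.225 = 235.82 kPa.
q_net = 235.82 − 30.225 = 205.6 kPa.
q_all(net) = 205.6 / 3 = 68.533 kPa.

q_all(net) ≈ 70 kPa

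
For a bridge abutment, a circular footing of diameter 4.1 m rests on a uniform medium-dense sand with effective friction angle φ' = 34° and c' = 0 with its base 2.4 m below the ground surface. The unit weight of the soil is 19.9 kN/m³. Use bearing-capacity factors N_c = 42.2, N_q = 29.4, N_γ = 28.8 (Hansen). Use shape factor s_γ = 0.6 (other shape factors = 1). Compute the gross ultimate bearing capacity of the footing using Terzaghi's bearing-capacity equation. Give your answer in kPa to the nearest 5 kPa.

q_ult ≈ 2110 kPa

Overburden at base level: q = 19.9 × 2.4 = 47.76 kPa.
Surcharge term q·N_q = 47.76 × 29.4 = 1404.1 kPa; self-weight term 0.5·γ·B·N_γ·s_γ = 0.5 × 19.9 × 4.1 × 28.8 × 0.6 = 704.94 kPa.
q_ult = 1404.1 + 704.94 = 2109.1 kPa.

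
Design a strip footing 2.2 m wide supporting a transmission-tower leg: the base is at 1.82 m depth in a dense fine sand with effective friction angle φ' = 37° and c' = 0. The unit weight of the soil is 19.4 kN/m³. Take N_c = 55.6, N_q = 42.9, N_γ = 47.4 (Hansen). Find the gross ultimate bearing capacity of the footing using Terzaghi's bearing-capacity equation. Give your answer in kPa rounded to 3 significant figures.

q = γ·D_f = 19.4 × 1.82 = 35.308 kPa.
q·N_q = 35.308 × 42.9 = 1514.7 kPa
0.5·γ·B·N_γ = 0.5 × 19.4 × 2.2 × 47.4 = 1011.5 kPa
q_ult = 1514.7 + 1011.5 = 2526.2 kPa.

q_ult ≈ 2530 kPa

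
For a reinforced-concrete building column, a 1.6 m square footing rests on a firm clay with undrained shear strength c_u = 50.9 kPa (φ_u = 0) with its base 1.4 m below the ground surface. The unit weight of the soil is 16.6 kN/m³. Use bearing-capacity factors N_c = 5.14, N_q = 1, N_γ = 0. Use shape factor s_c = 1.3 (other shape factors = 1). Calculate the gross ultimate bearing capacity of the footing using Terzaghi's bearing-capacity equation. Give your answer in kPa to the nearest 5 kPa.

q_ult ≈ 365 kPa

q = γ·D_f = 16.6 × 1.4 = 23.24 kPa.
c·N_c·s_c = 50.9 × 5.14 × 1.3 = 340.11 kPa
q·N_q = 23.24 × 1 = 23.24 kPa
q_ult = 340.11 + 23.24 = 363.35 kPa.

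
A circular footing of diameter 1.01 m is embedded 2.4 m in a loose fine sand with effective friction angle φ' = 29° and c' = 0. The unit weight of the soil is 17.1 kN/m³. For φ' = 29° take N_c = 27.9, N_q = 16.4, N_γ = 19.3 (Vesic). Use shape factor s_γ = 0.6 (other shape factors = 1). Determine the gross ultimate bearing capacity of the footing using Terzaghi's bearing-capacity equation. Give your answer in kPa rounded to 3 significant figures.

q_ult ≈ 773 kPa

Effective surcharge at the founding depth q = γ·D_f = 17.1 × 2.4 = 41.04 kPa.
q_ult = q·N_q + 0.5·γ·B·N_γ·s_γ
     = 41.04 × 16.4 + 0.5 × 17.1 × 1.01 × 19.3 × 0.6
     = 673.06 + 99.999 = 773.06 kPa.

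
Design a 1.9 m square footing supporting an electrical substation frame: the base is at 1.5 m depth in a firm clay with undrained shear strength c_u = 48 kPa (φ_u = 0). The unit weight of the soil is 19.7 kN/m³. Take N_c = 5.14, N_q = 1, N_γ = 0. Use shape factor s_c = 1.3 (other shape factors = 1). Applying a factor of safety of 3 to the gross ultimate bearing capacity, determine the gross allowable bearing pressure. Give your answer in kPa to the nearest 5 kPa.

q_all ≈ 115 kPa

q = γ·D_f = 19.7 × 1.5 = 29.55 kPa.
c·N_c·s_c = 48 × 5.14 × 1.3 = 320.74 kPa
q·N_q = 29.55 × 1 = 29.55 kPa
q_ult = 320.74 + 29.55 = 350.29 kPa.
q_all = q_ult / FS = 350.29 / 3 = 116.76 kPa.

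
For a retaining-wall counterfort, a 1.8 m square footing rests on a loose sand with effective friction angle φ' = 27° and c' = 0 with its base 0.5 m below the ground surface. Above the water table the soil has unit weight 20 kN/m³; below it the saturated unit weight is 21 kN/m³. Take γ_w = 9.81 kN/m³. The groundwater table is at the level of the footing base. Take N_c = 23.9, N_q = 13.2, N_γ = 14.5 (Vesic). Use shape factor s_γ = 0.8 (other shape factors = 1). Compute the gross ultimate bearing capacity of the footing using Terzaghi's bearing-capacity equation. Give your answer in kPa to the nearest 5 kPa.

Overburden at base level: q = 20 × 0.5 = 10 kPa.
Below the base the soil is submerged, so the ½γBN_γ term uses γ' = 21 − 9.81 = 11.19 kN/m³.
Surcharge term q·N_q = 10 × 13.2 = 132 kPa; self-weight term 0.5·γ·B·N_γ·s_γ = 0.5 × 11.19 × 1.8 × 14.5 × 0.8 = 116.82 kPa.
q_ult = 132 + 116.82 = 248.82 kPa.

q_ult ≈ 250 kPa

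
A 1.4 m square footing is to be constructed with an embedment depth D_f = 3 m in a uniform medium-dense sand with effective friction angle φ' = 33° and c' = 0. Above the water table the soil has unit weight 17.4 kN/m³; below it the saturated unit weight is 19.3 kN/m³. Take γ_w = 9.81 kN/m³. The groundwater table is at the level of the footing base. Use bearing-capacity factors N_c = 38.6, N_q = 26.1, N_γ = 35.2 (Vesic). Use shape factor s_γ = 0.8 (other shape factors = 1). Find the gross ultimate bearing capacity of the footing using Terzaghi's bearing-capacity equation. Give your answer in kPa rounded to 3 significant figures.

q_ult ≈ 1550 kPa

q = γ·D_f = 17.4 × 3 = 52.2 kPa.
For the ½γBN_γ term take γ' = 19.3 − 9.81 = 9.49 kN/m³ (soil below base is submerged).
q·N_q = 52.2 × 26.1 = 1362.4 kPa
0.5·γ·B·N_γ·s_γ = 0.5 × 9.49 × 1.4 × 35.2 × 0.8 = 187.07 kPa
q_ult = 1362.4 + 187.07 = 1549.5 kPa.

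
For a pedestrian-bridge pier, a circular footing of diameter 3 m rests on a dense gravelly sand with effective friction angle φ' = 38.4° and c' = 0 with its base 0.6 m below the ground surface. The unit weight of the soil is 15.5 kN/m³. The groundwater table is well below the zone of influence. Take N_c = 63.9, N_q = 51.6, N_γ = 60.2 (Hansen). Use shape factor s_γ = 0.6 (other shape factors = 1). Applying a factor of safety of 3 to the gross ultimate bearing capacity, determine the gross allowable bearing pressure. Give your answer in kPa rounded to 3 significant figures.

Overburden at base level: q = 15.5 × 0.6 = 9.3 kPa.
Surcharge term q·N_q = 9.3 × 51.6 = 479.88 kPa; self-weight term 0.5·γ·B·N_γ·s_γ = 0.5 × 15.5 × 3 × 60.2 × 0.6 = 839.79 kPa.
q_ult = 479.88 + 839.79 = 1319.7 kPa.
q_all = q_ult / FS = 1319.7 / 3 = 439.89 kPa.

q_all ≈ 440 kPa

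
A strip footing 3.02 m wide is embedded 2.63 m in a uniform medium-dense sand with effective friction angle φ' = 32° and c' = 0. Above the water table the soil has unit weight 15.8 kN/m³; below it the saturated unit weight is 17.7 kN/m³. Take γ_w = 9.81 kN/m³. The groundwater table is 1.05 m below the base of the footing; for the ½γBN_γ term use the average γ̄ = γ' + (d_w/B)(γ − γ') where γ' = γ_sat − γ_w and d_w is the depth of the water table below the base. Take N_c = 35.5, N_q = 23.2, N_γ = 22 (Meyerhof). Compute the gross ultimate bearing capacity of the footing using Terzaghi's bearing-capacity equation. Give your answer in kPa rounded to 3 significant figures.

q_ult ≈ 1320 kPa

q = γ·D_f = 15.8 × 2.63 = 41.554 kPa.
γ' = 7.89 kN/m³; averaging over the depth B below the base, γ̄ = γ' + (d_w/B)(γ − γ') = 10.64 kN/m³.
q·N_q = 41.554 × 23.2 = 964.05 kPa
0.5·γ·B·N_γ = 0.5 × 10.64 × 3.02 × 22 = 353.47 kPa
q_ult = 964.05 + 353.47 = 1317.5 kPa.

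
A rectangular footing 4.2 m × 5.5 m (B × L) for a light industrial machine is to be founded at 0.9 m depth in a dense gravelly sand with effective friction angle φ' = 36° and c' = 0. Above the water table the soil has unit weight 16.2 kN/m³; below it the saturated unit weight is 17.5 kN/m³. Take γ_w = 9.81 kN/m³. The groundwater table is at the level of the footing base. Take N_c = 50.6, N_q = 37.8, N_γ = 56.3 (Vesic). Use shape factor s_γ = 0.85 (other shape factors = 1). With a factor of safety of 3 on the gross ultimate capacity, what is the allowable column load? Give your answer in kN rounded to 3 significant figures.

Overburden at base level: q = 16.2 × 0.9 = 14.58 kPa.
Below the base the soil is submerged, so the ½γBN_γ term uses γ' = 17.5 − 9.81 = 7.69 kN/m³.
Surcharge term q·N_q = 14.58 × 37.8 = 551.12 kPa; self-weight term 0.5·γ·B·N_γ·s_γ = 0.5 × 7.69 × 4.2 × 56.3 × 0.85 = 772.81 kPa.
q_ult = 551.12 + 772.81 = 1323.9 kPa.
Gross allowable pressure q_all = 1323.9 / 3 = 441.31 kPa.
Footing area = 23.1 m², so allowable column load = 441.31 × 23.1 = 10194 kN.

P_all ≈ 10200 kN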